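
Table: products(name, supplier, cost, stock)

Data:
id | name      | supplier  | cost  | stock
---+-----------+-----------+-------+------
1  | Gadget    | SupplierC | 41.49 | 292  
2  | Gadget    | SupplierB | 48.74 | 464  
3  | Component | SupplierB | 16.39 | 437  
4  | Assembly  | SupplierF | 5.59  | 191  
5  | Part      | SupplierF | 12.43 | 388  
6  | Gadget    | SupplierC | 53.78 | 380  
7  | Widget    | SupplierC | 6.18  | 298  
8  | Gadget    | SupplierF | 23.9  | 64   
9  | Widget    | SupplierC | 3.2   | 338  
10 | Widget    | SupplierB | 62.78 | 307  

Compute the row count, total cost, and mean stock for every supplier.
SELECT supplier,
       COUNT(*) as cnt,
       SUM(cost) as total_cost,
       AVG(stock) as avg_stock
FROM products
GROUP BY supplier

Result:
  SupplierB: 3 records, 127.91 total cost, 402.67 avg stock
  SupplierC: 4 records, 104.65 total cost, 327.00 avg stock
  SupplierF: 3 records, 41.92 total cost, 214.33 avg stock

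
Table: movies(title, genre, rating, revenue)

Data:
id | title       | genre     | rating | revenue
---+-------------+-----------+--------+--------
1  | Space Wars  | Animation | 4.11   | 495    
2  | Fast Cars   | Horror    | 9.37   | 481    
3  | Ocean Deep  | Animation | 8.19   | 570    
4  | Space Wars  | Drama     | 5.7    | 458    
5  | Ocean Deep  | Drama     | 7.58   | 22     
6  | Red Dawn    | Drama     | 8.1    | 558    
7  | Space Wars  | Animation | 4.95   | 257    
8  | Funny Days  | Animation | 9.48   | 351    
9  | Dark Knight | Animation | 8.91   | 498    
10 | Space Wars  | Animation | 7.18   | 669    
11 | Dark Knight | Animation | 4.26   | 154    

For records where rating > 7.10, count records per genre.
SELECT genre, COUNT(*)
FROM movies
WHERE rating > 7.10
GROUP BY genre

Note: WHERE filters rows before grouping.

Result:
  Animation: 4
  Drama: 2
  Horror: 1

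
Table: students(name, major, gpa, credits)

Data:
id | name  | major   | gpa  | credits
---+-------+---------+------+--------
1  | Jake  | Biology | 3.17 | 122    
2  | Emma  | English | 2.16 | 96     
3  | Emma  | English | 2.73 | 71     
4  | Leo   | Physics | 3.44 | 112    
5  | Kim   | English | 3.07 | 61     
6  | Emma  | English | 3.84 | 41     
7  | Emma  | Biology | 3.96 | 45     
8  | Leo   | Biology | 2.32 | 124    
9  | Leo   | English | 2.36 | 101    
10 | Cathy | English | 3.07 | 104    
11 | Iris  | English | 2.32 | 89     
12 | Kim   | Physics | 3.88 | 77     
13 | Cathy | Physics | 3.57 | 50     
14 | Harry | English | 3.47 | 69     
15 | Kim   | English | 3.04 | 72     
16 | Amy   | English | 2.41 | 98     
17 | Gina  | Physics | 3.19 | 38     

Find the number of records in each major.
SELECT major, COUNT(*) as count
FROM students
GROUP BY major

Result:
  Biology: 3
  English: 10
  Physics: 4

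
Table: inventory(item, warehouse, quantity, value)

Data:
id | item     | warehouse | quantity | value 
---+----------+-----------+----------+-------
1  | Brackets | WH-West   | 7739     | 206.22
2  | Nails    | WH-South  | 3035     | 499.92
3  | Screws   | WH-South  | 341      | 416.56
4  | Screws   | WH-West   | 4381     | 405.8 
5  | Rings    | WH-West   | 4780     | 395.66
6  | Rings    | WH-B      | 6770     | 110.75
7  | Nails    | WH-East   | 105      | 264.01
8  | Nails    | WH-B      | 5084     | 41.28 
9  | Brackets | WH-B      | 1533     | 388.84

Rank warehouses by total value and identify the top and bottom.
SELECT warehouse, SUM(value)
FROM inventory
GROUP BY warehouse
ORDER BY SUM(value)

All groups:
  WH-East: 264.01
  WH-B: 540.87
  WH-South: 916.48
  WH-West: 1007.68

Highest: WH-West (1007.68)
Lowest: WH-East (264.01)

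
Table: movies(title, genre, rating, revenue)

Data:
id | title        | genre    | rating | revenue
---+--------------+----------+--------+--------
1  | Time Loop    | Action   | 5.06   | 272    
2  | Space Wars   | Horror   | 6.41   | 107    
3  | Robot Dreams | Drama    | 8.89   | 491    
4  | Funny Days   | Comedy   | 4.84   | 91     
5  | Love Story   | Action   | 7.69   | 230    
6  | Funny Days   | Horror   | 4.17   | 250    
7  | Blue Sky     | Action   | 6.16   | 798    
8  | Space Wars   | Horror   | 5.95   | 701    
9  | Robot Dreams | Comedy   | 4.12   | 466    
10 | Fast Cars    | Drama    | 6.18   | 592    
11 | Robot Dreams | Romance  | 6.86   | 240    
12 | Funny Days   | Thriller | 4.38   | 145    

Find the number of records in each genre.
SELECT genre, COUNT(*) as count
FROM movies
GROUP BY genre

Result:
  Action: 3
  Comedy: 2
  Drama: 2
  Horror: 3
  Romance: 1
  Thriller: 1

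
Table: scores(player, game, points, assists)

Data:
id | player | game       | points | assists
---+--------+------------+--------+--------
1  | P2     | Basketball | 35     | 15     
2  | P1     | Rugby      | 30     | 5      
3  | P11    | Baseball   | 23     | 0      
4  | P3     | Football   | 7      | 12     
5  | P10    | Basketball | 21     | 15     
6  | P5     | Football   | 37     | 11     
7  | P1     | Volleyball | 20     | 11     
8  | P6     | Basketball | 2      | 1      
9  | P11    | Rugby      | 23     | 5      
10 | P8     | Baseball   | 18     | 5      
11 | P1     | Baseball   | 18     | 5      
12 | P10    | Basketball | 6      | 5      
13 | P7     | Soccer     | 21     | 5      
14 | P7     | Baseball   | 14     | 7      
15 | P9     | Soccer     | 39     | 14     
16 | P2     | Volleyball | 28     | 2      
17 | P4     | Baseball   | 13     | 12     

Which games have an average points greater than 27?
SELECT game, AVG(points)
FROM scores
GROUP BY game
HAVING AVG(points) > 27

Result:
  Soccer: avg=30.00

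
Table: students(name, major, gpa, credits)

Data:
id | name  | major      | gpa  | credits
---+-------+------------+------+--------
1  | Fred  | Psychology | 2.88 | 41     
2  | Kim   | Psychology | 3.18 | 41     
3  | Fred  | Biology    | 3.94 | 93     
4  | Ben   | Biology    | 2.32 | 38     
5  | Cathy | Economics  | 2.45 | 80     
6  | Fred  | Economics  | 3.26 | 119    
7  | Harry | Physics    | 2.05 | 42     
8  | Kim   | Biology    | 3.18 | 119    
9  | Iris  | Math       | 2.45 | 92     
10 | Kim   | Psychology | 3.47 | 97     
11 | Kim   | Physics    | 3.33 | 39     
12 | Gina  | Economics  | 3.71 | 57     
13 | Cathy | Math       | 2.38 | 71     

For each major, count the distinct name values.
SELECT major, COUNT(DISTINCT name)
FROM students
GROUP BY major

Result:
  Biology: 3 distinct
  Economics: 3 distinct
  Math: 2 distinct
  Physics: 2 distinct
  Psychology: 2 distinct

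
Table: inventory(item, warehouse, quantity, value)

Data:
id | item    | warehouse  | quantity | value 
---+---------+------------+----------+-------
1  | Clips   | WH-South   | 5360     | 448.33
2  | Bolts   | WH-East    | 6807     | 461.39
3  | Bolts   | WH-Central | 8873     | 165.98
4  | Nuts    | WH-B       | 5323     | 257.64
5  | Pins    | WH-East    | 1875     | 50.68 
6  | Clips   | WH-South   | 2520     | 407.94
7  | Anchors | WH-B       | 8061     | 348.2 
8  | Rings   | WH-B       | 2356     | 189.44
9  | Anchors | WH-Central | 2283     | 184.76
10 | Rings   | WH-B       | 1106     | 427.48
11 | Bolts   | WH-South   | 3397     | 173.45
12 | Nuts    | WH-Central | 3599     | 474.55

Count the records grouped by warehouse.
SELECT warehouse, COUNT(*) as count
FROM inventory
GROUP BY warehouse

Result:
  WH-B: 4
  WH-Central: 3
  WH-East: 2
  WH-South: 3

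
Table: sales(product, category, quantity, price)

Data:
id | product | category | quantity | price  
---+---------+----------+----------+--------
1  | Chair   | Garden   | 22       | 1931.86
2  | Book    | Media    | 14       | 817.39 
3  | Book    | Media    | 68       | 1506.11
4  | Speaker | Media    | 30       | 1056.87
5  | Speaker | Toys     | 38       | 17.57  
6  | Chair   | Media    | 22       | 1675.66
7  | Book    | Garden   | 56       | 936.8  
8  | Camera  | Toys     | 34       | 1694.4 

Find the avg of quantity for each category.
SELECT category, AVG(quantity) as result
FROM sales
GROUP BY category

Result:
  Garden: 39.00
  Media: 33.50
  Toys: 36.00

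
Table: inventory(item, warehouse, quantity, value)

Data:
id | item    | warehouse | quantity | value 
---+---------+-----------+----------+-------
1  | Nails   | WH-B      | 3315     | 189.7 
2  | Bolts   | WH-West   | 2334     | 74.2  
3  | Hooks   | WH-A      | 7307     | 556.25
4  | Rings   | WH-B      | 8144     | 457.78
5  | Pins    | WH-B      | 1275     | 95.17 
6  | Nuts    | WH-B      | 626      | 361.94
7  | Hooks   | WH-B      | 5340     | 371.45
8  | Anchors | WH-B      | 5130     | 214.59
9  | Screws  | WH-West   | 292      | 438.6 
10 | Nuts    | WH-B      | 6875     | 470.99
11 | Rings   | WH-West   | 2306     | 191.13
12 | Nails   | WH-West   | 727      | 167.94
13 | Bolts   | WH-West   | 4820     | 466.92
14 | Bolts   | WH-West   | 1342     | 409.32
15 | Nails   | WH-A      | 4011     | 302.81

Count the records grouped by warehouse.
SELECT warehouse, COUNT(*) as count
FROM inventory
GROUP BY warehouse

Result:
  WH-A: 2
  WH-B: 7
  WH-West: 6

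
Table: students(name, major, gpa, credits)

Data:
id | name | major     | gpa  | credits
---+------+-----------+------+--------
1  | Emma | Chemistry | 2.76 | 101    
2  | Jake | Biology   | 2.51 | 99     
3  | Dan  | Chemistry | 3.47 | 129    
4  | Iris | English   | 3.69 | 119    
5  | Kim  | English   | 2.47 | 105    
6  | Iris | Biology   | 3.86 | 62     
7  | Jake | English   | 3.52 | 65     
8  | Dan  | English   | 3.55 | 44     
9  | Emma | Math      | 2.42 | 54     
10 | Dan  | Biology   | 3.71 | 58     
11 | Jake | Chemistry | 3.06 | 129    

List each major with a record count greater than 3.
SELECT major, COUNT(*) as cnt
FROM students
GROUP BY major
HAVING COUNT(*) > 3

Result:
  English: 4

Note: HAVING filters groups after aggregation, WHERE filters rows before.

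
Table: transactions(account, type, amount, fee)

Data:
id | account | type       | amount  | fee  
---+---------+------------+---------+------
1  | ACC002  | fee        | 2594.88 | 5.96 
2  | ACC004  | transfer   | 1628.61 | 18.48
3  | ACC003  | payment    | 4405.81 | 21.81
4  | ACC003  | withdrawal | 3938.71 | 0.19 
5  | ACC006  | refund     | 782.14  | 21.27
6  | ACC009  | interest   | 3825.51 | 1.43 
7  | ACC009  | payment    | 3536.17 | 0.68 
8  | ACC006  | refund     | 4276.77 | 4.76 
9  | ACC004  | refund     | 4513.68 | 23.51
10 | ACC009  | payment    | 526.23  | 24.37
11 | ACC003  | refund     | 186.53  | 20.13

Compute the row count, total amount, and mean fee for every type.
SELECT type,
       COUNT(*) as cnt,
       SUM(amount) as total_amount,
       AVG(fee) as avg_fee
FROM transactions
GROUP BY type

Result:
  fee: 1 records, 2594.88 total amount, 5.96 avg fee
  interest: 1 records, 3825.51 total amount, 1.43 avg fee
  payment: 3 records, 8468.21 total amount, 15.62 avg fee
  refund: 4 records, 9759.12 total amount, 17.42 avg fee
  transfer: 1 records, 1628.61 total amount, 18.48 avg fee
  withdrawal: 1 records, 3938.71 total amount, 0.19 avg fee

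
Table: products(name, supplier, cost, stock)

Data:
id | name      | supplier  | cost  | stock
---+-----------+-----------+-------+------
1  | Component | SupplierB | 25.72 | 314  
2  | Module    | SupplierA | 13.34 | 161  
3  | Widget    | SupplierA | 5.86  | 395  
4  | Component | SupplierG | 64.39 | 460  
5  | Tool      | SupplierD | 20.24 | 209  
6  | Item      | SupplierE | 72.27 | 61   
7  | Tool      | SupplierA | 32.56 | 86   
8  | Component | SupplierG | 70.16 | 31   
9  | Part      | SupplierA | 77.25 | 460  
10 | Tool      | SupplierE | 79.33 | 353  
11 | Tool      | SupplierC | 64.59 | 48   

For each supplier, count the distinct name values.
SELECT supplier, COUNT(DISTINCT name)
FROM products
GROUP BY supplier

Result:
  SupplierA: 4 distinct
  SupplierB: 1 distinct
  SupplierC: 1 distinct
  SupplierD: 1 distinct
  SupplierE: 2 distinct
  SupplierG: 1 distinct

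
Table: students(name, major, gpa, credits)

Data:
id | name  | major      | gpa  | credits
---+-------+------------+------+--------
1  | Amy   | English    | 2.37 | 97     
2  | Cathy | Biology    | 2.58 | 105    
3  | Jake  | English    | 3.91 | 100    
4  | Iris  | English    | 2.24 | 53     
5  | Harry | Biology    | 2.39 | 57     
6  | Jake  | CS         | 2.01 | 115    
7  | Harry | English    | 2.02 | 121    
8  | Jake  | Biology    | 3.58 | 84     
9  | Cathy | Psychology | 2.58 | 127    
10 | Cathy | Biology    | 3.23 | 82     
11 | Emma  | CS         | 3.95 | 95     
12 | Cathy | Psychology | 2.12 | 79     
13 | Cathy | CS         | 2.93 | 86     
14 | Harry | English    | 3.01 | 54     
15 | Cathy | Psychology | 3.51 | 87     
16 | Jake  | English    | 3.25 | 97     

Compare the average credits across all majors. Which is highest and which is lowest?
SELECT major, AVG(credits)
FROM students
GROUP BY major
ORDER BY AVG(credits)

All groups:
  Biology: 82.00
  English: 87.00
  Psychology: 97.67
  CS: 98.67

Highest: CS (98.67)
Lowest: Biology (82.00)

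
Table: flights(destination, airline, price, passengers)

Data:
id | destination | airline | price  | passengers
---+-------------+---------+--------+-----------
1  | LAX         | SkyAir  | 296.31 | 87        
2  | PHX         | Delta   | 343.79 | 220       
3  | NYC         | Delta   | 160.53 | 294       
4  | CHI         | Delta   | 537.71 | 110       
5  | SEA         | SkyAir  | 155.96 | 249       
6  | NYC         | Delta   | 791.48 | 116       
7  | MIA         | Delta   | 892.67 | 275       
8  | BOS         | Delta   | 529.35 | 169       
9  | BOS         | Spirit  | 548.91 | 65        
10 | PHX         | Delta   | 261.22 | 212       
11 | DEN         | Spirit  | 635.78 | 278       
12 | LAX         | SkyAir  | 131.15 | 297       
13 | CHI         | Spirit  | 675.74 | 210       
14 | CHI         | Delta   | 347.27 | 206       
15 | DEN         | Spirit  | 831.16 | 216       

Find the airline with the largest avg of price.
SELECT airline, AVG(price) as val
FROM flights
GROUP BY airline
ORDER BY val DESC
LIMIT 1

Result: Spirit with avg(price) = 672.90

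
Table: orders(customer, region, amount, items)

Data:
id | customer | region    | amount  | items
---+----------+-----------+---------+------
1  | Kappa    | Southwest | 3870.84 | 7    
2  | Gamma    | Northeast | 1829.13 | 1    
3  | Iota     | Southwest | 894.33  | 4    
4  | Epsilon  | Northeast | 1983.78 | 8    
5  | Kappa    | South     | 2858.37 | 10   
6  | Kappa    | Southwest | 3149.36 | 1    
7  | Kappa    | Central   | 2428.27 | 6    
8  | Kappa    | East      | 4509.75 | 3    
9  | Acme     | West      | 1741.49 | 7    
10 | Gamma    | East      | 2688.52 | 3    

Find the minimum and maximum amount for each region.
SELECT region, MIN(amount), MAX(amount)
FROM orders
GROUP BY region

Result:
  Central: min=2428.27, max=2428.27
  East: min=2688.52, max=4509.75
  Northeast: min=1829.13, max=1983.78
  South: min=2858.37, max=2858.37
  Southwest: min=894.33, max=3870.84
  West: min=1741.49, max=1741.49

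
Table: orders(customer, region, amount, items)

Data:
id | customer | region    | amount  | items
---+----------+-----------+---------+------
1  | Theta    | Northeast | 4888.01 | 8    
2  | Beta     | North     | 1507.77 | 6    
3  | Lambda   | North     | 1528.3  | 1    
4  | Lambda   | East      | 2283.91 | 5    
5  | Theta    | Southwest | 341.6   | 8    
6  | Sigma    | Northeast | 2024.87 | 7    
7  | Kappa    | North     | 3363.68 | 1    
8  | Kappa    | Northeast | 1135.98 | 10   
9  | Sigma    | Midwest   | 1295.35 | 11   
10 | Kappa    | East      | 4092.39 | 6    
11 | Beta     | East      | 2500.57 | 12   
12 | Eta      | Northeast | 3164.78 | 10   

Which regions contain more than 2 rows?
SELECT region, COUNT(*) as cnt
FROM orders
GROUP BY region
HAVING COUNT(*) > 2

Result:
  East: 3
  North: 3
  Northeast: 4

Note: HAVING filters groups after aggregation, WHERE filters rows before.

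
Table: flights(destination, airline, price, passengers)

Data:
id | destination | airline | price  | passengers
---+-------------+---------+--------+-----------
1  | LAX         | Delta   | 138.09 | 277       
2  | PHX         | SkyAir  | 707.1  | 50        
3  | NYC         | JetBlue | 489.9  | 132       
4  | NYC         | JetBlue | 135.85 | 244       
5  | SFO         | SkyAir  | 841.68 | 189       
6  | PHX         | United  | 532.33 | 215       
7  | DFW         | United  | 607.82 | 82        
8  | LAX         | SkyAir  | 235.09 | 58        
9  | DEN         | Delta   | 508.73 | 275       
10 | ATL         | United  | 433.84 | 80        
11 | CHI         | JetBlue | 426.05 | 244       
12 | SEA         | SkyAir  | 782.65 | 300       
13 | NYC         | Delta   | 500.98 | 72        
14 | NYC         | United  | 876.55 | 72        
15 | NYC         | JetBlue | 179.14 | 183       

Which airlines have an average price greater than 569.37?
SELECT airline, AVG(price)
FROM flights
GROUP BY airline
HAVING AVG(price) > 569.37

Result:
  SkyAir: avg=641.63
  United: avg=612.64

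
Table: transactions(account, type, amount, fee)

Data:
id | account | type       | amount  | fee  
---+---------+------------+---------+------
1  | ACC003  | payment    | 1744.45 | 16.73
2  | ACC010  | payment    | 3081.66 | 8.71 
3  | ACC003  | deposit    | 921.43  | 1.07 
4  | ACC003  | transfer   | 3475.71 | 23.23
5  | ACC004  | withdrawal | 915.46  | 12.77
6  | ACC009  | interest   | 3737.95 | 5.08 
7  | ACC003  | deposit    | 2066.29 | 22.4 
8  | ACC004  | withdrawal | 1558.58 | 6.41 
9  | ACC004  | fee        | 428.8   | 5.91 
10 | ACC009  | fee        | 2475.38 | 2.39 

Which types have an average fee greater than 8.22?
SELECT type, AVG(fee)
FROM transactions
GROUP BY type
HAVING AVG(fee) > 8.22

Result:
  deposit: avg=11.74
  payment: avg=12.72
  transfer: avg=23.23
  withdrawal: avg=9.59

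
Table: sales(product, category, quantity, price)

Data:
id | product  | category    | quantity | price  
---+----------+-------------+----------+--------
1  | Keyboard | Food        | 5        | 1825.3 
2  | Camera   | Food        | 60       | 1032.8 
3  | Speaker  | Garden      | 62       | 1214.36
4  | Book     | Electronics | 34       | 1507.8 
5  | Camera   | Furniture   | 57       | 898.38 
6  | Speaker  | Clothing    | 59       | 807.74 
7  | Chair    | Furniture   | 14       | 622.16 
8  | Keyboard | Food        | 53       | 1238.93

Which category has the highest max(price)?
SELECT category, MAX(price) as val
FROM sales
GROUP BY category
ORDER BY val DESC
LIMIT 1

Result: Food with max(price) = 1825.30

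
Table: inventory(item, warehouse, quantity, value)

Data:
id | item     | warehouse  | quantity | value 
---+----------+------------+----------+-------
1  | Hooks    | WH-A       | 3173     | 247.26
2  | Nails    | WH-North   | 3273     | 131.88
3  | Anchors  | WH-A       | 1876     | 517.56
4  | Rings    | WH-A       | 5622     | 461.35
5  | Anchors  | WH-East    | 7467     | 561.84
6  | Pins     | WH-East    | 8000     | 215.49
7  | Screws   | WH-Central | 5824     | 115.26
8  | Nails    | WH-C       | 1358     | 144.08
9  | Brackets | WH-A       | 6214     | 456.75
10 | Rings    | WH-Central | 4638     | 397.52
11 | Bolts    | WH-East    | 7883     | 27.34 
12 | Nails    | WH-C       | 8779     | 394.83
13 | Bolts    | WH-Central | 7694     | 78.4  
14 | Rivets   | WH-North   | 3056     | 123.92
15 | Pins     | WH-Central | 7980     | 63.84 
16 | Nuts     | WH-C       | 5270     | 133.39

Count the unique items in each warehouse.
SELECT warehouse, COUNT(DISTINCT item)
FROM inventory
GROUP BY warehouse

Result:
  WH-A: 4 distinct
  WH-C: 2 distinct
  WH-Central: 4 distinct
  WH-East: 3 distinct
  WH-North: 2 distinct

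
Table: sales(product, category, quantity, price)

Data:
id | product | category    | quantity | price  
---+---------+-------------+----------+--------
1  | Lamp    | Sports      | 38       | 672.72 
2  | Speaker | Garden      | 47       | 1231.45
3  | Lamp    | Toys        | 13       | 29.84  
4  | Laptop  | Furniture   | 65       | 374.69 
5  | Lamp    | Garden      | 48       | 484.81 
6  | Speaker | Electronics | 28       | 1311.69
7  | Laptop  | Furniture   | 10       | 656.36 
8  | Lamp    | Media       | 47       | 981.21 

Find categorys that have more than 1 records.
SELECT category, COUNT(*) as cnt
FROM sales
GROUP BY category
HAVING COUNT(*) > 1

Result:
  Furniture: 2
  Garden: 2

Note: HAVING filters groups after aggregation, WHERE filters rows before.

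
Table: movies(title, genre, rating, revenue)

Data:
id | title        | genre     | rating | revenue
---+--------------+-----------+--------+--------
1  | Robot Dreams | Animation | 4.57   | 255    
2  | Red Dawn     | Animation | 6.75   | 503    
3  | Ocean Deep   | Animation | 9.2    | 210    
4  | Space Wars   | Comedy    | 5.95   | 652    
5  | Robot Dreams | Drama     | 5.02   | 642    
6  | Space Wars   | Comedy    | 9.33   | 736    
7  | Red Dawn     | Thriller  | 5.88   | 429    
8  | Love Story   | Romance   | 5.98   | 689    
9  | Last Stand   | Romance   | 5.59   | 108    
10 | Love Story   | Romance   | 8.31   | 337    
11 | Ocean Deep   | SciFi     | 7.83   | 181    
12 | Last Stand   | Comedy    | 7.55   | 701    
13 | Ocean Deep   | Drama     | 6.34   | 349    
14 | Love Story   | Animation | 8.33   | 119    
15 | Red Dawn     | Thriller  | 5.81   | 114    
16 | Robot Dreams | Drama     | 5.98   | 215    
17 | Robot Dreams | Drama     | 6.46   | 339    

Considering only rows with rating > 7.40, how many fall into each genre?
SELECT genre, COUNT(*)
FROM movies
WHERE rating > 7.40
GROUP BY genre

Note: WHERE filters rows before grouping.

Result:
  Animation: 2
  Comedy: 2
  Romance: 1
  SciFi: 1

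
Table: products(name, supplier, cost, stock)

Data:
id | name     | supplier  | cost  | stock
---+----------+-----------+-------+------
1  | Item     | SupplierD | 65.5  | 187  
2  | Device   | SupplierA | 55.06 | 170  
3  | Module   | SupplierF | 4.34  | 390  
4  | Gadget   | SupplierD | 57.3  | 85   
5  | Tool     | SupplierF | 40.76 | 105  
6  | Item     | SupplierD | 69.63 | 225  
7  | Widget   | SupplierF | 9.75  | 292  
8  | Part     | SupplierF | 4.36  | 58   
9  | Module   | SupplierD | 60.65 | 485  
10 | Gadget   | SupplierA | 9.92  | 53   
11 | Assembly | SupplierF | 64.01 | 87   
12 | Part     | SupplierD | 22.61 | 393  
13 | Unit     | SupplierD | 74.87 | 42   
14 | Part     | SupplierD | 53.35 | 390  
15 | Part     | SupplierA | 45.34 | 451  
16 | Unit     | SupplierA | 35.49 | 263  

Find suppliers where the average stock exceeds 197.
SELECT supplier, AVG(stock)
FROM products
GROUP BY supplier
HAVING AVG(stock) > 197

Result:
  SupplierA: avg=234.25
  SupplierD: avg=258.14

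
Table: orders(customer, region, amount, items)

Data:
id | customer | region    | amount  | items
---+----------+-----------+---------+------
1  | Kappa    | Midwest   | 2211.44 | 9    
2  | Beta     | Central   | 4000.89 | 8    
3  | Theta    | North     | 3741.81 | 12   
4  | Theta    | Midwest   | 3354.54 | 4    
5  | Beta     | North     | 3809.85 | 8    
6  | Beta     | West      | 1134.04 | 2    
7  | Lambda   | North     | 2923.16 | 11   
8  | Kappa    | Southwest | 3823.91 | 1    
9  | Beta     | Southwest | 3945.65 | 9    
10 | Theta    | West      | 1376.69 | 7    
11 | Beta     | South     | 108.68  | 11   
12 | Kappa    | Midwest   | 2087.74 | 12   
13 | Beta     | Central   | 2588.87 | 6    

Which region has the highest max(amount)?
SELECT region, MAX(amount) as val
FROM orders
GROUP BY region
ORDER BY val DESC
LIMIT 1

Result: Central with max(amount) = 4000.89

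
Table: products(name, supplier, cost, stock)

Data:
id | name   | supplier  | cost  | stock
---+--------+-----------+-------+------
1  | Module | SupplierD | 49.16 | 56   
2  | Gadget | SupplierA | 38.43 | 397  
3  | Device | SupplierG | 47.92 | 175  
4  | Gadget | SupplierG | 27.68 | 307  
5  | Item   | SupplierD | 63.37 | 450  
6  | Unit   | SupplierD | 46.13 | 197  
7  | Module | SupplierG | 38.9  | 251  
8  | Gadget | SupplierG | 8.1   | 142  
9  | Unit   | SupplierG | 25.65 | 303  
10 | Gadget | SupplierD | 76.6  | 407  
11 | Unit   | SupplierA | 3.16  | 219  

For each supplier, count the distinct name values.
SELECT supplier, COUNT(DISTINCT name)
FROM products
GROUP BY supplier

Result:
  SupplierA: 2 distinct
  SupplierD: 4 distinct
  SupplierG: 4 distinct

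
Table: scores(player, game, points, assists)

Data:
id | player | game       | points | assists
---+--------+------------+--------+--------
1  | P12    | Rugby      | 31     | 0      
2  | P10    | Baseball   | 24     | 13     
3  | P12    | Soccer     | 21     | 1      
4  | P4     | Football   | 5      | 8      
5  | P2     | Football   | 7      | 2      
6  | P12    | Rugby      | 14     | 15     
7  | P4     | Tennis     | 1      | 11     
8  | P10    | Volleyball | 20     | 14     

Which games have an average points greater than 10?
SELECT game, AVG(points)
FROM scores
GROUP BY game
HAVING AVG(points) > 10

Result:
  Baseball: avg=24.00
  Rugby: avg=22.50
  Soccer: avg=21.00
  Volleyball: avg=20.00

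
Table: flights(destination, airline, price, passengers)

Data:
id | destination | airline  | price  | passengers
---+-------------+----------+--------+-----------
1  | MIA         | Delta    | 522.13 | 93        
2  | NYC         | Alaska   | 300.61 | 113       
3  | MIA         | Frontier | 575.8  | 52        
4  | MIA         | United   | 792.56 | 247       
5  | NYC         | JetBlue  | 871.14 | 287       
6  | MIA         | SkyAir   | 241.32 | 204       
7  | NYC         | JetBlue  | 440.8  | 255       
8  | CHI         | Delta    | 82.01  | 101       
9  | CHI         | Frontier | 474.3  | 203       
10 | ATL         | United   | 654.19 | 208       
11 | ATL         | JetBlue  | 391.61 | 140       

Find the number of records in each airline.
SELECT airline, COUNT(*) as count
FROM flights
GROUP BY airline

Result:
  Alaska: 1
  Delta: 2
  Frontier: 2
  JetBlue: 3
  SkyAir: 1
  United: 2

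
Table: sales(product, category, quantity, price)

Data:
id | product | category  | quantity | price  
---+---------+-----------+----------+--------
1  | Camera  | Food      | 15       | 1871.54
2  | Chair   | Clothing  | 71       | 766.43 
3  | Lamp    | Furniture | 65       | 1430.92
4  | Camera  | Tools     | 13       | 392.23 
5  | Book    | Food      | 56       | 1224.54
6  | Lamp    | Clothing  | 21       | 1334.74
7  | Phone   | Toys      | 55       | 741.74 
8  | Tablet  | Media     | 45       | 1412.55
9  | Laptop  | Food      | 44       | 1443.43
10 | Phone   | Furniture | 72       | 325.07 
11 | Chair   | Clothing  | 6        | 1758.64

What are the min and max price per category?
SELECT category, MIN(price), MAX(price)
FROM sales
GROUP BY category

Result:
  Clothing: min=766.43, max=1758.64
  Food: min=1224.54, max=1871.54
  Furniture: min=325.07, max=1430.92
  Media: min=1412.55, max=1412.55
  Tools: min=392.23, max=392.23
  Toys: min=741.74, max=741.74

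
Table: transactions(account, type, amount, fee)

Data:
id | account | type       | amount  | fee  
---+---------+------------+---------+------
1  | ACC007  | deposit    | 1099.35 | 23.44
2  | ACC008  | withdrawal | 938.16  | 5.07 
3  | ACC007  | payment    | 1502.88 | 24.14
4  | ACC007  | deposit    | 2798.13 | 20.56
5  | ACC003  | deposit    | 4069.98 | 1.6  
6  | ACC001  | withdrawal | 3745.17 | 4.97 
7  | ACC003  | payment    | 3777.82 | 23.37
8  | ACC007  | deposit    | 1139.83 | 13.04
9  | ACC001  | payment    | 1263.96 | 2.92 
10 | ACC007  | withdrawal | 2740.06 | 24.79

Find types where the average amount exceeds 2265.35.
SELECT type, AVG(amount)
FROM transactions
GROUP BY type
HAVING AVG(amount) > 2265.35

Result:
  deposit: avg=2276.82
  withdrawal: avg=2474.46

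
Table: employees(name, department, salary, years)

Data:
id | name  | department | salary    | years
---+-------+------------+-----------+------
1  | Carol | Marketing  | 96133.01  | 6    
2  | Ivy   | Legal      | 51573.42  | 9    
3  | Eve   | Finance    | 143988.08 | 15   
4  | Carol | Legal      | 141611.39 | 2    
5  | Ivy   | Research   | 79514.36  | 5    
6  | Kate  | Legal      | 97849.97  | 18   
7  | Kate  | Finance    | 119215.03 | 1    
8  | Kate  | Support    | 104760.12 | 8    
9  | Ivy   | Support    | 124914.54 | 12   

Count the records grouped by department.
SELECT department, COUNT(*) as count
FROM employees
GROUP BY department

Result:
  Finance: 2
  Legal: 3
  Marketing: 1
  Research: 1
  Support: 2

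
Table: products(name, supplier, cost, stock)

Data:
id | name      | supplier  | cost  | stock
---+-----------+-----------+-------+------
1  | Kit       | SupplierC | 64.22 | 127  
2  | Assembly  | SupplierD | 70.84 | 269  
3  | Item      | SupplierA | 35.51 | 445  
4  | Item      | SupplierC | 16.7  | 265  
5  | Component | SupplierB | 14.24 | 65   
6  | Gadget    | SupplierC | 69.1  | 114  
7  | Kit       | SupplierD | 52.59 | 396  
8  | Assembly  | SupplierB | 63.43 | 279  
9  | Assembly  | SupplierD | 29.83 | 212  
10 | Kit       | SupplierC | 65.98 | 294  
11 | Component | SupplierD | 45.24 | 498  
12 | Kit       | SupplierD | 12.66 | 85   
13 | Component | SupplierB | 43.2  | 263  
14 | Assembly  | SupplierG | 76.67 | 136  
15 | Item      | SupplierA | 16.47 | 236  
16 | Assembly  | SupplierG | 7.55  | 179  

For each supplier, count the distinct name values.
SELECT supplier, COUNT(DISTINCT name)
FROM products
GROUP BY supplier

Result:
  SupplierA: 1 distinct
  SupplierB: 2 distinct
  SupplierC: 3 distinct
  SupplierD: 3 distinct
  SupplierG: 1 distinct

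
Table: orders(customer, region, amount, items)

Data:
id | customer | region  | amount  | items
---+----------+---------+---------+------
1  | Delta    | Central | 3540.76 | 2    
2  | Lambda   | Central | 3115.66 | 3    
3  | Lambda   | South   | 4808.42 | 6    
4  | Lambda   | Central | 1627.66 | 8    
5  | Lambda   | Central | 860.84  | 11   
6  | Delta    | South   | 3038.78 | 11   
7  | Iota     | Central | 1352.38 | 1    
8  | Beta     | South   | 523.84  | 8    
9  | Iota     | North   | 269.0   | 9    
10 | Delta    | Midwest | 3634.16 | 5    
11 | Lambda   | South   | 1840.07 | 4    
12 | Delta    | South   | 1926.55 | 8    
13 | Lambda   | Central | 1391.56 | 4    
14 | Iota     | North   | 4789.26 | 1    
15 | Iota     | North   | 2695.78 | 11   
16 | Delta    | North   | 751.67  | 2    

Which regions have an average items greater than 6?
SELECT region, AVG(items)
FROM orders
GROUP BY region
HAVING AVG(items) > 6

Result:
  South: avg=7.40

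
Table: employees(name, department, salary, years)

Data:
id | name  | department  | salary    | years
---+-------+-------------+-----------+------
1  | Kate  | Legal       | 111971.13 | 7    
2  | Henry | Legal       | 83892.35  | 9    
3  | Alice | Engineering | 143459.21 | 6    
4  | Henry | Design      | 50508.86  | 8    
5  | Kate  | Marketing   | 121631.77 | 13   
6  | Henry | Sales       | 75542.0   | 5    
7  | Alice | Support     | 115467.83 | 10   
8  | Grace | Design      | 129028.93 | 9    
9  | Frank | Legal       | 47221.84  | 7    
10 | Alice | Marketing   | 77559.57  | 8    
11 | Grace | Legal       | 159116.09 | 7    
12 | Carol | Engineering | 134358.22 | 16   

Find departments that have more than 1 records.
SELECT department, COUNT(*) as cnt
FROM employees
GROUP BY department
HAVING COUNT(*) > 1

Result:
  Design: 2
  Engineering: 2
  Legal: 4
  Marketing: 2

Note: HAVING filters groups after aggregation, WHERE filters rows before.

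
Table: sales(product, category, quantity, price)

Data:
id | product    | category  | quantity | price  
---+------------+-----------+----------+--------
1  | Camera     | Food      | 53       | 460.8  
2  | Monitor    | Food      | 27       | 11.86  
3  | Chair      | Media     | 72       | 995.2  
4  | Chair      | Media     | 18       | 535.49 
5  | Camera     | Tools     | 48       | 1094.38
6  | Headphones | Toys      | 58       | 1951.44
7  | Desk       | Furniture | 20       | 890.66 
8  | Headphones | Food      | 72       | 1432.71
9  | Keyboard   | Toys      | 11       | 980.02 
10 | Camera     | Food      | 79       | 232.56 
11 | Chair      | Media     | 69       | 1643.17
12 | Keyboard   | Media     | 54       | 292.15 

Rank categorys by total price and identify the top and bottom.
SELECT category, SUM(price)
FROM sales
GROUP BY category
ORDER BY SUM(price)

All groups:
  Furniture: 890.66
  Tools: 1094.38
  Food: 2137.93
  Toys: 2931.46
  Media: 3466.01

Highest: Media (3466.01)
Lowest: Furniture (890.66)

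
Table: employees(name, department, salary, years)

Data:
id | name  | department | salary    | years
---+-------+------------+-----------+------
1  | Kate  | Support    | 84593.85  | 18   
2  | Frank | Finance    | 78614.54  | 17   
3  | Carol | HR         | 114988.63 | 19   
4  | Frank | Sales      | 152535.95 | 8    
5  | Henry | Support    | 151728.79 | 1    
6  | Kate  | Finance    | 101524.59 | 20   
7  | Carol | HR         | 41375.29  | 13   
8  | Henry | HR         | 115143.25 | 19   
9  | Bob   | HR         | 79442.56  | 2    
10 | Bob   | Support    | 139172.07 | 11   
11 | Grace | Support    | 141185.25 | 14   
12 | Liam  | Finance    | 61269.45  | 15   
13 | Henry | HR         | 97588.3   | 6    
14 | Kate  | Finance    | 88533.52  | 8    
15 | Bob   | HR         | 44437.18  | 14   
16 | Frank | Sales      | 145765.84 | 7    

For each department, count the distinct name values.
SELECT department, COUNT(DISTINCT name)
FROM employees
GROUP BY department

Result:
  Finance: 3 distinct
  HR: 3 distinct
  Sales: 1 distinct
  Support: 4 distinct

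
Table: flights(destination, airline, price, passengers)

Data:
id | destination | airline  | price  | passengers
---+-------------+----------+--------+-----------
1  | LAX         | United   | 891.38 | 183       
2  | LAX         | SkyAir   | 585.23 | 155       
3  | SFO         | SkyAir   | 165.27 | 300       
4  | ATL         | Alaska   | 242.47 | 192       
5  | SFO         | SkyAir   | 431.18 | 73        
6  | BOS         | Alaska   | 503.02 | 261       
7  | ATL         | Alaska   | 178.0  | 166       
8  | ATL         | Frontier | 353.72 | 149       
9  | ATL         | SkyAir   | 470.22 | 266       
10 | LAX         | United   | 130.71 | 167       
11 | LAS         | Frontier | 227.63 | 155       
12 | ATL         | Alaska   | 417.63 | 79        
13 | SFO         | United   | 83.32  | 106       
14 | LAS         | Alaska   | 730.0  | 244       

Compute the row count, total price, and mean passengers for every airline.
SELECT airline,
       COUNT(*) as cnt,
       SUM(price) as total_price,
       AVG(passengers) as avg_passengers
FROM flights
GROUP BY airline

Result:
  Alaska: 5 records, 2071.12 total price, 188.40 avg passengers
  Frontier: 2 records, 581.35 total price, 152.00 avg passengers
  SkyAir: 4 records, 1651.90 total price, 198.50 avg passengers
  United: 3 records, 1105.41 total price, 152.00 avg passengers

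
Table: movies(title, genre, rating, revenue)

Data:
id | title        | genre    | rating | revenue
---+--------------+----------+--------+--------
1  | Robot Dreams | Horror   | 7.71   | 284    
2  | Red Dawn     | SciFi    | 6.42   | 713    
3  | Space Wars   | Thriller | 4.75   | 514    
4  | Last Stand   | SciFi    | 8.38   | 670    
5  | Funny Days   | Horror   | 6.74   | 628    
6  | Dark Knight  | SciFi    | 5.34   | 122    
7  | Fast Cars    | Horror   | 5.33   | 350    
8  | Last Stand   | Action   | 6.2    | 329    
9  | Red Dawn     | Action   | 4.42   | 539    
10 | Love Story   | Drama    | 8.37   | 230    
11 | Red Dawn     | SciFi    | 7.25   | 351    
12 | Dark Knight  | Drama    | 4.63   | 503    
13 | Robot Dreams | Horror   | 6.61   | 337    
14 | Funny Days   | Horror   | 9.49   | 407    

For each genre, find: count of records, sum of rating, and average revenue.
SELECT genre,
       COUNT(*) as cnt,
       SUM(rating) as total_rating,
       AVG(revenue) as avg_revenue
FROM movies
GROUP BY genre

Result:
  Action: 2 records, 10.62 total rating, 434.00 avg revenue
  Drama: 2 records, 13.00 total rating, 366.50 avg revenue
  Horror: 5 records, 35.88 total rating, 401.20 avg revenue
  SciFi: 4 records, 27.39 total rating, 464.00 avg revenue
  Thriller: 1 records, 4.75 total rating, 514.00 avg revenue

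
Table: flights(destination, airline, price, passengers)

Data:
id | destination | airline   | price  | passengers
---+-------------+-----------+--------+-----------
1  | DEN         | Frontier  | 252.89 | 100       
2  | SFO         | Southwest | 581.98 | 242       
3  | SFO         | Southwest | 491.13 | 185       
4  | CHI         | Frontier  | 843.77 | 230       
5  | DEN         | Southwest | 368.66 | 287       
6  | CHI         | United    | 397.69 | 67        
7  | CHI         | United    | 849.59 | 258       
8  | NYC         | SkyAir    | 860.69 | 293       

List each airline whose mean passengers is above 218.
SELECT airline, AVG(passengers)
FROM flights
GROUP BY airline
HAVING AVG(passengers) > 218

Result:
  SkyAir: avg=293.00
  Southwest: avg=238.00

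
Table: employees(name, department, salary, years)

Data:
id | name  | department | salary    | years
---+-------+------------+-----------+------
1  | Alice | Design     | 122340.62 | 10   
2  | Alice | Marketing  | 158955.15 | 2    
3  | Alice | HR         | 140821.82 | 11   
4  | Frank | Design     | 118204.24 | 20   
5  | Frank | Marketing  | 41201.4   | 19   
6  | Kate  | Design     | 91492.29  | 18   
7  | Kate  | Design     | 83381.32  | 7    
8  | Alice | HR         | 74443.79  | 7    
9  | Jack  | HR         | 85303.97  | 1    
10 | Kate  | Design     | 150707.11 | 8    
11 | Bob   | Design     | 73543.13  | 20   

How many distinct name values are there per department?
SELECT department, COUNT(DISTINCT name)
FROM employees
GROUP BY department

Result:
  Design: 4 distinct
  HR: 2 distinct
  Marketing: 2 distinct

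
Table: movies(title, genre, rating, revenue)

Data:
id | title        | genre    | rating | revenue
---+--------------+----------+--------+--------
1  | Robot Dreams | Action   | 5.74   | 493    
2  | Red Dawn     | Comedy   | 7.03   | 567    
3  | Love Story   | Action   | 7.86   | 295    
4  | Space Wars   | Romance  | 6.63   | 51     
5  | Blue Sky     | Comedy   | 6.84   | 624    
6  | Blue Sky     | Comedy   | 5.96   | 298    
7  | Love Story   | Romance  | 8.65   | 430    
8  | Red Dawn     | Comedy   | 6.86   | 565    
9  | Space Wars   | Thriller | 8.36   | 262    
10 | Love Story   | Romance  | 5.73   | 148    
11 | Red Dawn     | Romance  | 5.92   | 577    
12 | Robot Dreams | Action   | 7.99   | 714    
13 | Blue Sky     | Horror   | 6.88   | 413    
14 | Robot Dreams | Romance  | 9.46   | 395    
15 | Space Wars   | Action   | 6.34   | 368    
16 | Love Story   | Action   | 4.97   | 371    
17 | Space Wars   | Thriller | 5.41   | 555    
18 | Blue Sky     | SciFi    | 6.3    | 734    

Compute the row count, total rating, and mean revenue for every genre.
SELECT genre,
       COUNT(*) as cnt,
       SUM(rating) as total_rating,
       AVG(revenue) as avg_revenue
FROM movies
GROUP BY genre

Result:
  Action: 5 records, 32.90 total rating, 448.20 avg revenue
  Comedy: 4 records, 26.69 total rating, 513.50 avg revenue
  Horror: 1 records, 6.88 total rating, 413.00 avg revenue
  Romance: 5 records, 36.39 total rating, 320.20 avg revenue
  SciFi: 1 records, 6.30 total rating, 734.00 avg revenue
  Thriller: 2 records, 13.77 total rating, 408.50 avg revenue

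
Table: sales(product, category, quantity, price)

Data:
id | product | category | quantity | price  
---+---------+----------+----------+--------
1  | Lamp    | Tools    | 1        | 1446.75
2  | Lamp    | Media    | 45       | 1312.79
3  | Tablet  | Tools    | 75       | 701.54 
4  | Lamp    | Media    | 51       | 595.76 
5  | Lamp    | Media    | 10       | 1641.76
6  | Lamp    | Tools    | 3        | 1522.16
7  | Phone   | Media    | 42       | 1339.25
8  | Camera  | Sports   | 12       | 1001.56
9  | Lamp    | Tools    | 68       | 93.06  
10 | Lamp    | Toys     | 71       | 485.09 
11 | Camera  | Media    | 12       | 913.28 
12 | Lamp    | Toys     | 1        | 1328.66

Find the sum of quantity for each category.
SELECT category, SUM(quantity) as result
FROM sales
GROUP BY category

Result:
  Media: 160
  Sports: 12
  Tools: 147
  Toys: 72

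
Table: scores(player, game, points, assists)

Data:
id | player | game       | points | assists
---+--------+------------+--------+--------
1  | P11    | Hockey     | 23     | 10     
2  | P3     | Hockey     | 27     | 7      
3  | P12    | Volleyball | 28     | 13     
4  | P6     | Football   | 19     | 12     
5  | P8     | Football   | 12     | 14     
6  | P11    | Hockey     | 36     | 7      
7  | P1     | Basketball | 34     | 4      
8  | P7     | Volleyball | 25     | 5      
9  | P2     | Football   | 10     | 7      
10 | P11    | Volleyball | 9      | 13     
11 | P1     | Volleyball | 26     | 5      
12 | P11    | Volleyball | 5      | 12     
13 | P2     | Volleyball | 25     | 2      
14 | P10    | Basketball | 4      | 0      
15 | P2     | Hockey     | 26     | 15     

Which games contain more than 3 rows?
SELECT game, COUNT(*) as cnt
FROM scores
GROUP BY game
HAVING COUNT(*) > 3

Result:
  Hockey: 4
  Volleyball: 6

Note: HAVING filters groups after aggregation, WHERE filters rows before.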